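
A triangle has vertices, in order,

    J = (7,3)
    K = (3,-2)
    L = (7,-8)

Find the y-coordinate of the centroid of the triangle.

Apply Gauss's area formula. First the cross-terms c_i = x_i·y_{i+1} − x_{i+1}·y_i:
  -23, -10, 77  ⇒  2A = 44, A = 22.
Then Σ (y_i + y_{i+1})·c_i = -308, so ȳ = -308 / (6·22) = -7/3.

-7/3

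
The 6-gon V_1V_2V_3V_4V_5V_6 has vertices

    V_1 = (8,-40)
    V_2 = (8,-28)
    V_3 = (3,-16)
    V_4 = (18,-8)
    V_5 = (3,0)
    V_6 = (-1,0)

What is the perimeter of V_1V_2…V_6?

|V_1V_2| = √((0)² + (12)²) = √144 = 12
|V_2V_3| = √((-5)² + (12)²) = √169 = 13
|V_3V_4| = √((15)² + (8)²) = √289 = 17
|V_4V_5| = √((-15)² + (8)²) = √289 = 17
|V_5V_6| = √((-4)² + (0)²) = √16 = 4
|V_6V_1| = √((9)² + (-40)²) = √1681 = 41
Perimeter = 12 + 13 + 17 + 17 + 4 + 41 = 104.

104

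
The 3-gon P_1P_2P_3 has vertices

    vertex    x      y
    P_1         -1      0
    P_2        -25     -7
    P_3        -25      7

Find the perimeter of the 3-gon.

|P_1P_2| = √((-24)² + (-7)²) = √625 = 25
|P_2P_3| = √((0)² + (14)²) = √196 = 14
|P_3P_1| = √((24)² + (-7)²) = √625 = 25
Perimeter = 25 + 14 + 25 = 64.

64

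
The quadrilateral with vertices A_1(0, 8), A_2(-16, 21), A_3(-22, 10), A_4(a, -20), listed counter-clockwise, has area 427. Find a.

8

The doubled signed area Σ (x_i y_{i+1} − x_{i+1} y_i) is linear in a.
With a=0 it equals 870; the coefficient of a is -2 (from the two edges through A_4).
So -2·a + 870 = 2·427 = 854 ⇒ a = 8.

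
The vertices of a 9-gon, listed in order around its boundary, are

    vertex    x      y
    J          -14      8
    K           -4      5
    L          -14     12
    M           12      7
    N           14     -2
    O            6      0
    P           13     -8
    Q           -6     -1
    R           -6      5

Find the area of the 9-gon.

245.5

Apply the surveyor's formula: 2A = Σ (x_i·y_{i+1} − x_{i+1}·y_i), indices taken mod 9.
Cross-terms: -38, 22, -242, -122, 12, -48, -61, -36, 22  ⇒  Σ = -491
Area = |Σ|/2 = 245.5.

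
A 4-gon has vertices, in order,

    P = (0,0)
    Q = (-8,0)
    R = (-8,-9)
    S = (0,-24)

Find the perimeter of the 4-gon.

58

|PQ| = √((-8)² + (0)²) = √64 = 8
|QR| = √((0)² + (-9)²) = √81 = 9
|RS| = √((8)² + (-15)²) = √289 = 17
|SP| = √((0)² + (24)²) = √576 = 24
Perimeter = 8 + 9 + 17 + 24 = 58.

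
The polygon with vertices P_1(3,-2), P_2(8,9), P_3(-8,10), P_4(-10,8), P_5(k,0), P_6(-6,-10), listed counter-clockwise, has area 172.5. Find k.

Write out the shoelace sum; only the two edges meeting at P_5 involve k:
2·Area = [((-10)·0 − k·8) + (k·(-10) − (-6)·0)] + 273
       = -18·k + 273 = 345
⇒ k = -4.

-4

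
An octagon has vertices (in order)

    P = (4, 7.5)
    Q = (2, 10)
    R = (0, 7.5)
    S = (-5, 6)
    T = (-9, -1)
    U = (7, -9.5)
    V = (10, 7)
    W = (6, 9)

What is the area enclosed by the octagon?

P→Q: (4)(10) − (2)(7.5) = 25
Q→R: (2)(7.5) − (0)(10) = 15
R→S: (0)(6) − (-5)(7.5) = 37.5
S→T: (-5)(-1) − (-9)(6) = 59
T→U: (-9)(-9.5) − (7)(-1) = 92.5
U→V: (7)(7) − (10)(-9.5) = 144
V→W: (10)(9) − (6)(7) = 48
W→P: (6)(7.5) − (4)(9) = 9
Σ = 430
Area = |Σ|/2 = 215.

215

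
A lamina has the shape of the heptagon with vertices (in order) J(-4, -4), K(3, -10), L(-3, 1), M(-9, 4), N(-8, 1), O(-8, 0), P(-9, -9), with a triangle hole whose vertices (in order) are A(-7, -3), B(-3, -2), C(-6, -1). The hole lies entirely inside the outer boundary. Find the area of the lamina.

Outer boundary:
Apply the shoelace formula: 2A = Σ (x_i·y_{i+1} − x_{i+1}·y_i), indices taken mod 7.
Cross-terms: 52, -27, -3, 23, 8, 72, 0  ⇒  Σ = 125
Area = |Σ|/2 = 62.5.
Hole:
Σ = (5) + (-9) + (11) = 7
Area = |Σ|/2 = 3.5.
Net area = 62.5 − 3.5 = 59.

59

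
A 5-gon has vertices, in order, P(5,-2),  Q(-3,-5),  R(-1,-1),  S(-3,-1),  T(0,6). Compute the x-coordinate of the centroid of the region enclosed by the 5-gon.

Apply the shoelace (surveyor's) formula. First the cross-terms c_i = x_i·y_{i+1} − x_{i+1}·y_i:
  -31, -2, -2, -18, -30  ⇒  2A = -83, A = -41.5.
Then Σ (x_i + x_{i+1})·c_i = -142, so x̄ = -142 / (6·(-41.5)) = 142/249.

142/249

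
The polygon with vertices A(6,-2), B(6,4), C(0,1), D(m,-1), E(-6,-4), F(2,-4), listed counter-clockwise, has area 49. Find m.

-2

The doubled signed area Σ (x_i y_{i+1} − x_{i+1} y_i) is linear in m.
With m=0 it equals 88; the coefficient of m is -5 (from the two edges through D).
So -5·m + 88 = 2·49 = 98 ⇒ m = -2.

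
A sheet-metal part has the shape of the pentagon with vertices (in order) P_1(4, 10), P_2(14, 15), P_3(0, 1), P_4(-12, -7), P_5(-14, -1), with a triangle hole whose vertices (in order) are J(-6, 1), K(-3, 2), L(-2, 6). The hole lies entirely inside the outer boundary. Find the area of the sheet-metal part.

132.5

Outer boundary:
Apply the shoelace formula: 2A = Σ (x_i·y_{i+1} − x_{i+1}·y_i), indices taken mod 5.
Cross-terms: -80, 14, 12, -86, -136  ⇒  Σ = -276
Area = |Σ|/2 = 138.
Hole:
Cross-terms: -9, -14, 34  ⇒  Σ = 11
Area = |Σ|/2 = 5.5.
Net area = 138 − 5.5 = 132.5.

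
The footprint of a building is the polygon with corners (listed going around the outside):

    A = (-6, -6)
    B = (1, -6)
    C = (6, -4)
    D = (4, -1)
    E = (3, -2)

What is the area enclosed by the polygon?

Apply the shoelace formula: 2A = Σ (x_i·y_{i+1} − x_{i+1}·y_i), indices taken mod 5.
Σ = (42) + (32) + (10) + (-5) + (-30) = 49
Area = |Σ|/2 = 24.5.

24.5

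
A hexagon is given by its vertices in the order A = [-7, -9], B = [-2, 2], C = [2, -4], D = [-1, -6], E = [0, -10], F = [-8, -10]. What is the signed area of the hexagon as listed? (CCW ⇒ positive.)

-56

Apply Gauss's area formula: 2A = Σ (x_i·y_{i+1} − x_{i+1}·y_i), indices taken mod 6.
Σ = (-32) + (4) + (-16) + (10) + (-80) + (2) = -112
Signed area = Σ/2 = -56 (negative ⇒ clockwise traversal).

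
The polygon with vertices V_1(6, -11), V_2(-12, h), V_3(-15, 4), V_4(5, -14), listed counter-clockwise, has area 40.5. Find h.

2

Write out the shoelace sum; only the two edges meeting at V_2 involve h:
2·Area = [(6·h − (-12)·(-11)) + ((-12)·4 − (-15)·h)] + 219
       = 21·h + 39 = 81
⇒ h = 2.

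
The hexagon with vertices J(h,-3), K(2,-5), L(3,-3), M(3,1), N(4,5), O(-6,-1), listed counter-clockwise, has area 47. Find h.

-3

Write out the shoelace sum; only the two edges meeting at J involve h:
2·Area = [((-6)·(-3) − h·(-1)) + (h·(-5) − 2·(-3))] + 58
       = -4·h + 82 = 94
⇒ h = -3.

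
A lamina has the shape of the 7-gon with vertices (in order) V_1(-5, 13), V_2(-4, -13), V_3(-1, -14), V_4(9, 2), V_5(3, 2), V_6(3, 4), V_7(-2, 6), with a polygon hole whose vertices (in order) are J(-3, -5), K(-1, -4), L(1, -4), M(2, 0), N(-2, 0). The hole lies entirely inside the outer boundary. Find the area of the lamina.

149.5

Outer boundary:
V_1→V_2: (-5)(-13) − (-4)(13) = 117
V_2→V_3: (-4)(-14) − (-1)(-13) = 43
V_3→V_4: (-1)(2) − (9)(-14) = 124
V_4→V_5: (9)(2) − (3)(2) = 12
V_5→V_6: (3)(4) − (3)(2) = 6
V_6→V_7: (3)(6) − (-2)(4) = 26
V_7→V_1: (-2)(13) − (-5)(6) = 4
Σ = 332
Area = |Σ|/2 = 166.
Hole:
Apply the shoelace formula: 2A = Σ (x_i·y_{i+1} − x_{i+1}·y_i), indices taken mod 5.
Σ = (7) + (8) + (8) + (0) + (10) = 33
Area = |Σ|/2 = 16.5.
Net area = 166 − 16.5 = 149.5.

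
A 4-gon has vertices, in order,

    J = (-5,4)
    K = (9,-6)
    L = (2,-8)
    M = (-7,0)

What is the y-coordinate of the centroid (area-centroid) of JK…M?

Apply Gauss's area formula. First the cross-terms c_i = x_i·y_{i+1} − x_{i+1}·y_i:
  -6, -60, -56, -28  ⇒  2A = -150, A = -75.
Then Σ (y_i + y_{i+1})·c_i = 1188, so ȳ = 1188 / (6·(-75)) = -2.64.

-2.64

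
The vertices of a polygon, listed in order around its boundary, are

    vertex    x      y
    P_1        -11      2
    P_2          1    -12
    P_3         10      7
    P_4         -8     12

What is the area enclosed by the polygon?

P_1→P_2: (-11)(-12) − (1)(2) = 130
P_2→P_3: (1)(7) − (10)(-12) = 127
P_3→P_4: (10)(12) − (-8)(7) = 176
P_4→P_1: (-8)(2) − (-11)(12) = 116
Σ = 549
Area = |Σ|/2 = 274.5.

274.5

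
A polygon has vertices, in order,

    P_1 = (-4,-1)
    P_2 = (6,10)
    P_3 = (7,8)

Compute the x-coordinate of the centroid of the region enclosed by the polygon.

Apply the shoelace formula. First the cross-terms c_i = x_i·y_{i+1} − x_{i+1}·y_i:
  -34, -22, 25  ⇒  2A = -31, A = -15.5.
Then Σ (x_i + x_{i+1})·c_i = -279, so x̄ = -279 / (6·(-15.5)) = 3.

3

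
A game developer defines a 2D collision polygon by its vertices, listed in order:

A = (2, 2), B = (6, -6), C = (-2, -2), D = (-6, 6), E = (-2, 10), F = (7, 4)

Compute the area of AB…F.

Apply the shoelace (surveyor's) formula: 2A = Σ (x_i·y_{i+1} − x_{i+1}·y_i), indices taken mod 6.
Σ = (-24) + (-24) + (-24) + (-48) + (-78) + (6) = -192
Area = |Σ|/2 = 96.

96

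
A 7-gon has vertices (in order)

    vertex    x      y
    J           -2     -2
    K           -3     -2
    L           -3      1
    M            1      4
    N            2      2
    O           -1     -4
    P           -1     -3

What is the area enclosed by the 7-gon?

Cross-terms: -2, -9, -13, -6, -6, -1, -4  ⇒  Σ = -41
Area = |Σ|/2 = 20.5.

20.5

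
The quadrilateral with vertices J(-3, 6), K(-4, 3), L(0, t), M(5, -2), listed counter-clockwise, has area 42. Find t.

-5

Write out the shoelace sum; only the two edges meeting at L involve t:
2·Area = [((-4)·t − 0·3) + (0·(-2) − 5·t)] + 39
       = -9·t + 39 = 84
⇒ t = -5.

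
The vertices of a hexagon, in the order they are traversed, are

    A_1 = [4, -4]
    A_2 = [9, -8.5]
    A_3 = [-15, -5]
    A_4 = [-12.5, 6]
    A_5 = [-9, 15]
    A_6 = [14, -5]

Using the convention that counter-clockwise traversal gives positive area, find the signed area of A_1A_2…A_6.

A_1→A_2: (4)(-8.5) − (9)(-4) = 2
A_2→A_3: (9)(-5) − (-15)(-8.5) = -172.5
A_3→A_4: (-15)(6) − (-12.5)(-5) = -152.5
A_4→A_5: (-12.5)(15) − (-9)(6) = -133.5
A_5→A_6: (-9)(-5) − (14)(15) = -165
A_6→A_1: (14)(-4) − (4)(-5) = -36
Σ = -657.5
Signed area = Σ/2 = -328.75 (negative ⇒ clockwise traversal).

-328.75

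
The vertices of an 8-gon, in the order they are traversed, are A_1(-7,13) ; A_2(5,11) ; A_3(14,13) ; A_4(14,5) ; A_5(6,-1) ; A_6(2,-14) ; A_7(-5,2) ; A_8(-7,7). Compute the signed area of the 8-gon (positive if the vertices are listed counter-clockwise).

Apply the shoelace (surveyor's) formula: 2A = Σ (x_i·y_{i+1} − x_{i+1}·y_i), indices taken mod 8.
Σ = (-142) + (-89) + (-112) + (-44) + (-82) + (-66) + (-21) + (-42) = -598
Signed area = Σ/2 = -299 (negative ⇒ clockwise traversal).

-299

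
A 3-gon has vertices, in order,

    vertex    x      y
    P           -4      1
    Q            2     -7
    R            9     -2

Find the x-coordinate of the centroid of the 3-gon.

7/3

Apply Gauss's area formula. First the cross-terms c_i = x_i·y_{i+1} − x_{i+1}·y_i:
  26, 59, 1  ⇒  2A = 86, A = 43.
Then Σ (x_i + x_{i+1})·c_i = 602, so x̄ = 602 / (6·43) = 7/3.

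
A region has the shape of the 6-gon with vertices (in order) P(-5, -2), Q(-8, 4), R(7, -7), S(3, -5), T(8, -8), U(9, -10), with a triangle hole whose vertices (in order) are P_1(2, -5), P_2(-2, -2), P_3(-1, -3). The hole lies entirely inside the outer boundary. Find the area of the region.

Outer boundary:
Σ = (-36) + (28) + (-14) + (16) + (-8) + (-68) = -82
Area = |Σ|/2 = 41.
Hole:
Apply Gauss's area formula: 2A = Σ (x_i·y_{i+1} − x_{i+1}·y_i), indices taken mod 3.
Cross-terms: -14, 4, 11  ⇒  Σ = 1
Area = |Σ|/2 = 0.5.
Net area = 41 − 0.5 = 40.5.

40.5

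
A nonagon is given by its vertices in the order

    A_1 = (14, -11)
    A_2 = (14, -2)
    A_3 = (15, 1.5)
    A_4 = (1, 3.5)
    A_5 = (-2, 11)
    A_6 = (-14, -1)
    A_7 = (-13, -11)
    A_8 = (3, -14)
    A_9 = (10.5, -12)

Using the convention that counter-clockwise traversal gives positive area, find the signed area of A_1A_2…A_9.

Σ = (126) + (51) + (51) + (18) + (156) + (141) + (215) + (111) + (52.5) = 921.5
Signed area = Σ/2 = 460.75 (positive ⇒ counter-clockwise traversal).

460.75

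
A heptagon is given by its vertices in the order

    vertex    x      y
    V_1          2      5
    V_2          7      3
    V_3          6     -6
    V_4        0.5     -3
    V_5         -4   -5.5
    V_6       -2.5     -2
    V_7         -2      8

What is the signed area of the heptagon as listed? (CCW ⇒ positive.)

Σ = (-29) + (-60) + (-15) + (-14.75) + (-5.75) + (-24) + (-26) = -174.5
Signed area = Σ/2 = -87.25 (negative ⇒ clockwise traversal).

-87.25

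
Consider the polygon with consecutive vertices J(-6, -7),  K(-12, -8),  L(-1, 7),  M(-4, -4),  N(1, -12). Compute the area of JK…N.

61.5

Apply Gauss's area formula: 2A = Σ (x_i·y_{i+1} − x_{i+1}·y_i), indices taken mod 5.
Σ = (-36) + (-92) + (32) + (52) + (-79) = -123
Area = |Σ|/2 = 61.5.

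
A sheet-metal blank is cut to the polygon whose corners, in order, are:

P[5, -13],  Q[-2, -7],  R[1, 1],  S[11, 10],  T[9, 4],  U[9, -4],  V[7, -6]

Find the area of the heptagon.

131

Cross-terms: -61, 5, -1, -46, -72, -26, -61  ⇒  Σ = -262
Area = |Σ|/2 = 131.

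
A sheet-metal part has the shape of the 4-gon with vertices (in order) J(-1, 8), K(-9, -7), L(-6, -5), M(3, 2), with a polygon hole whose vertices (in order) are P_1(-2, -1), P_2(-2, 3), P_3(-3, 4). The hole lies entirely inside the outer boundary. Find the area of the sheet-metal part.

53.5

Outer boundary:
Apply the shoelace formula: 2A = Σ (x_i·y_{i+1} − x_{i+1}·y_i), indices taken mod 4.
Σ = (79) + (3) + (3) + (26) = 111
Area = |Σ|/2 = 55.5.
Hole:
Apply Gauss's area formula: 2A = Σ (x_i·y_{i+1} − x_{i+1}·y_i), indices taken mod 3.
P_1→P_2: (-2)(3) − (-2)(-1) = -8
P_2→P_3: (-2)(4) − (-3)(3) = 1
P_3→P_1: (-3)(-1) − (-2)(4) = 11
Σ = 4
Area = |Σ|/2 = 2.
Net area = 55.5 − 2 = 53.5.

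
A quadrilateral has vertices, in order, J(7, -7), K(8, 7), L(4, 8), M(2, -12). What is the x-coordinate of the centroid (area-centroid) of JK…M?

Apply Gauss's area formula. First the cross-terms c_i = x_i·y_{i+1} − x_{i+1}·y_i:
  105, 36, -64, 70  ⇒  2A = 147, A = 73.5.
Then Σ (x_i + x_{i+1})·c_i = 2253, so x̄ = 2253 / (6·73.5) = 751/147.

751/147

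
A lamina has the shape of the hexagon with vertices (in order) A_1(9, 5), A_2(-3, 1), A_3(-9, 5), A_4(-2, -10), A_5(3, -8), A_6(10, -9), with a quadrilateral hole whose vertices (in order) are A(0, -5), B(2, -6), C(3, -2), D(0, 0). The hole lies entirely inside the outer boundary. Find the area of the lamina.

162

Outer boundary:
Cross-terms: 24, -6, 100, 46, 53, 131  ⇒  Σ = 348
Area = |Σ|/2 = 174.
Hole:
A→B: (0)(-6) − (2)(-5) = 10
B→C: (2)(-2) − (3)(-6) = 14
C→D: (3)(0) − (0)(-2) = 0
D→A: (0)(-5) − (0)(0) = 0
Σ = 24
Area = |Σ|/2 = 12.
Net area = 174 − 12 = 162.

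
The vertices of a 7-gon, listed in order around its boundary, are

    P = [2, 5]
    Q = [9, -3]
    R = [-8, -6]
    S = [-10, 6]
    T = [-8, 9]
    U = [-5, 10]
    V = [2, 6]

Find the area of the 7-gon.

P→Q: (2)(-3) − (9)(5) = -51
Q→R: (9)(-6) − (-8)(-3) = -78
R→S: (-8)(6) − (-10)(-6) = -108
S→T: (-10)(9) − (-8)(6) = -42
T→U: (-8)(10) − (-5)(9) = -35
U→V: (-5)(6) − (2)(10) = -50
V→P: (2)(5) − (2)(6) = -2
Σ = -366
Area = |Σ|/2 = 183.

183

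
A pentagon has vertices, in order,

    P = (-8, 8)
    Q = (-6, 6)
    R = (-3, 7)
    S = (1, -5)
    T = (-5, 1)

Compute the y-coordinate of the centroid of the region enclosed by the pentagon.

Apply the shoelace (surveyor's) formula. First the cross-terms c_i = x_i·y_{i+1} − x_{i+1}·y_i:
  0, -24, 8, -24, -32  ⇒  2A = -72, A = -36.
Then Σ (y_i + y_{i+1})·c_i = -488, so ȳ = -488 / (6·(-36)) = 61/27.

61/27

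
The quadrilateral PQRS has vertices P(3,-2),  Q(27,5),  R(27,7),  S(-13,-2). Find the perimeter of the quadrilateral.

84

|PQ| = √((24)² + (7)²) = √625 = 25
|QR| = √((0)² + (2)²) = √4 = 2
|RS| = √((-40)² + (-9)²) = √1681 = 41
|SP| = √((16)² + (0)²) = √256 = 16
Perimeter = 25 + 2 + 41 + 16 = 84.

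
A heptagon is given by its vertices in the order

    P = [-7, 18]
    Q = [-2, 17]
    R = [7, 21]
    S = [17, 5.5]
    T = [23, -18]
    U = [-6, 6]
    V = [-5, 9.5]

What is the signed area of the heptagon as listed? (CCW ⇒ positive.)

Apply Gauss's area formula: 2A = Σ (x_i·y_{i+1} − x_{i+1}·y_i), indices taken mod 7.
Cross-terms: -83, -161, -318.5, -432.5, 30, -27, -23.5  ⇒  Σ = -1015.5
Signed area = Σ/2 = -507.75 (negative ⇒ clockwise traversal).

-507.75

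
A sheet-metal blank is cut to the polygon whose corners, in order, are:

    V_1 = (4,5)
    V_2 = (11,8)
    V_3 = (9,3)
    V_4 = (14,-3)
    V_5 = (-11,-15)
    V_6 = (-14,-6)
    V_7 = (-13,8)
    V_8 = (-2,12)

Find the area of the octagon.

453

Apply the surveyor's formula: 2A = Σ (x_i·y_{i+1} − x_{i+1}·y_i), indices taken mod 8.
Cross-terms: -23, -39, -69, -243, -144, -190, -140, -58  ⇒  Σ = -906
Area = |Σ|/2 = 453.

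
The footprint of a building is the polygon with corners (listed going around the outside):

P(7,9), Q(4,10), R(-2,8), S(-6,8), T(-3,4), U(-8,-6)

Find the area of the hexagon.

Σ = (34) + (52) + (32) + (0) + (50) + (-30) = 138
Area = |Σ|/2 = 69.

69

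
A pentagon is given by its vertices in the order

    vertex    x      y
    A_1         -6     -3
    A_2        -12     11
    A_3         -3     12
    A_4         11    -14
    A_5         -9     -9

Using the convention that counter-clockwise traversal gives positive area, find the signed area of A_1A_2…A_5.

-277.5

Apply the shoelace formula: 2A = Σ (x_i·y_{i+1} − x_{i+1}·y_i), indices taken mod 5.
Σ = (-102) + (-111) + (-90) + (-225) + (-27) = -555
Signed area = Σ/2 = -277.5 (negative ⇒ clockwise traversal).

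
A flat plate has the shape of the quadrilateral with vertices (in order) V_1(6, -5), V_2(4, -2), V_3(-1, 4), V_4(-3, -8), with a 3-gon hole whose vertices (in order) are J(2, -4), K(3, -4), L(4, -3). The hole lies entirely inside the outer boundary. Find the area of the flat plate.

Outer boundary:
Cross-terms: 8, 14, 20, 63  ⇒  Σ = 105
Area = |Σ|/2 = 52.5.
Hole:
Cross-terms: 4, 7, -10  ⇒  Σ = 1
Area = |Σ|/2 = 0.5.
Net area = 52.5 − 0.5 = 52.

52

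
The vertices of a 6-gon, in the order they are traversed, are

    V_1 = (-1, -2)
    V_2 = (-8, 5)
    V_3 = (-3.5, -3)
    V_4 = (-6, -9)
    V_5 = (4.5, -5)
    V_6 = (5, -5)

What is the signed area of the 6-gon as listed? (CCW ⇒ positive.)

46

V_1→V_2: (-1)(5) − (-8)(-2) = -21
V_2→V_3: (-8)(-3) − (-3.5)(5) = 41.5
V_3→V_4: (-3.5)(-9) − (-6)(-3) = 13.5
V_4→V_5: (-6)(-5) − (4.5)(-9) = 70.5
V_5→V_6: (4.5)(-5) − (5)(-5) = 2.5
V_6→V_1: (5)(-2) − (-1)(-5) = -15
Σ = 92
Signed area = Σ/2 = 46 (positive ⇒ counter-clockwise traversal).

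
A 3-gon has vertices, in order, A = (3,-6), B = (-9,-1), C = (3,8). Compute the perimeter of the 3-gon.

|AB| = √((-12)² + (5)²) = √169 = 13
|BC| = √((12)² + (9)²) = √225 = 15
|CA| = √((0)² + (-14)²) = √196 = 14
Perimeter = 13 + 15 + 14 = 42.

42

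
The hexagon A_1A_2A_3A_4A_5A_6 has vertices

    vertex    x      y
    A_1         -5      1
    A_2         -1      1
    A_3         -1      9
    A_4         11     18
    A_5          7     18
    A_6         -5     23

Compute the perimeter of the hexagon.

66

|A_1A_2| = √((4)² + (0)²) = √16 = 4
|A_2A_3| = √((0)² + (8)²) = √64 = 8
|A_3A_4| = √((12)² + (9)²) = √225 = 15
|A_4A_5| = √((-4)² + (0)²) = √16 = 4
|A_5A_6| = √((-12)² + (5)²) = √169 = 13
|A_6A_1| = √((0)² + (-22)²) = √484 = 22
Perimeter = 4 + 8 + 15 + 4 + 13 + 22 = 66.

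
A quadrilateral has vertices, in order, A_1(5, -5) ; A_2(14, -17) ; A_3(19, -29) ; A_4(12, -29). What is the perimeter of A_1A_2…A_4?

60

|A_1A_2| = √((9)² + (-12)²) = √225 = 15
|A_2A_3| = √((5)² + (-12)²) = √169 = 13
|A_3A_4| = √((-7)² + (0)²) = √49 = 7
|A_4A_1| = √((-7)² + (24)²) = √625 = 25
Perimeter = 15 + 13 + 7 + 25 = 60.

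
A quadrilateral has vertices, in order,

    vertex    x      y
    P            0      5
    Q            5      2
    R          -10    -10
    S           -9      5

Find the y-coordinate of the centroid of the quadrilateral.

Apply Gauss's area formula. First the cross-terms c_i = x_i·y_{i+1} − x_{i+1}·y_i:
  -25, -30, -140, -45  ⇒  2A = -240, A = -120.
Then Σ (y_i + y_{i+1})·c_i = 315, so ȳ = 315 / (6·(-120)) = -0.4375.

-0.4375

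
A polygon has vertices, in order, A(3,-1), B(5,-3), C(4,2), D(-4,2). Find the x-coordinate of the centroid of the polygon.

1.75

Apply Gauss's area formula. First the cross-terms c_i = x_i·y_{i+1} − x_{i+1}·y_i:
  -4, 22, 16, -2  ⇒  2A = 32, A = 16.
Then Σ (x_i + x_{i+1})·c_i = 168, so x̄ = 168 / (6·16) = 1.75.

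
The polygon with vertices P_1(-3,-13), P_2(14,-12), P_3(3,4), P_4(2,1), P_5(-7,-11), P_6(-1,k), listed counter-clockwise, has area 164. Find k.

-9

The doubled signed area Σ (x_i y_{i+1} − x_{i+1} y_i) is linear in k.
With k=0 it equals 292; the coefficient of k is -4 (from the two edges through P_6).
So -4·k + 292 = 2·164 = 328 ⇒ k = -9.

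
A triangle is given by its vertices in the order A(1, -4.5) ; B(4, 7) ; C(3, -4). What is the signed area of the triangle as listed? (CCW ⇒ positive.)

-10.75

Apply the shoelace formula: 2A = Σ (x_i·y_{i+1} − x_{i+1}·y_i), indices taken mod 3.
Σ = (25) + (-37) + (-9.5) = -21.5
Signed area = Σ/2 = -10.75 (negative ⇒ clockwise traversal).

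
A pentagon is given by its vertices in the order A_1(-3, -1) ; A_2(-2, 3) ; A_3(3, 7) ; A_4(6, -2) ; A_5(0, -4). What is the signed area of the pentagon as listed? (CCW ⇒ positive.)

-59

Σ = (-11) + (-23) + (-48) + (-24) + (-12) = -118
Signed area = Σ/2 = -59 (negative ⇒ clockwise traversal).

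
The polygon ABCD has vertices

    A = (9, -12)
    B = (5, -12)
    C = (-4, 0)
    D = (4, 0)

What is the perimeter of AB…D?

40

|AB| = √((-4)² + (0)²) = √16 = 4
|BC| = √((-9)² + (12)²) = √225 = 15
|CD| = √((8)² + (0)²) = √64 = 8
|DA| = √((5)² + (-12)²) = √169 = 13
Perimeter = 4 + 15 + 8 + 13 = 40.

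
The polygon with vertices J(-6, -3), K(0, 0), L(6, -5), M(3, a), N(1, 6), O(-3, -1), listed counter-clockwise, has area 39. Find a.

5

Write out the shoelace sum; only the two edges meeting at M involve a:
2·Area = [(6·a − 3·(-5)) + (3·6 − 1·a)] + 20
       = 5·a + 53 = 78
⇒ a = 5.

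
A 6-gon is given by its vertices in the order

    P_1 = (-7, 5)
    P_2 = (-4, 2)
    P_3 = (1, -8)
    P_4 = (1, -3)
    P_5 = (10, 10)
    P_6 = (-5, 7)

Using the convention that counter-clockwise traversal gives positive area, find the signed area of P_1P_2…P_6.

Σ = (6) + (30) + (5) + (40) + (120) + (24) = 225
Signed area = Σ/2 = 112.5 (positive ⇒ counter-clockwise traversal).

112.5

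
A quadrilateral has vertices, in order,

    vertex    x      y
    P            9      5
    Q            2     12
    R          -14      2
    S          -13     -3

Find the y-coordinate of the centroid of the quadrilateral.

Apply Gauss's area formula. First the cross-terms c_i = x_i·y_{i+1} − x_{i+1}·y_i:
  98, 172, 68, -38  ⇒  2A = 300, A = 150.
Then Σ (y_i + y_{i+1})·c_i = 3930, so ȳ = 3930 / (6·150) = 131/30.

131/30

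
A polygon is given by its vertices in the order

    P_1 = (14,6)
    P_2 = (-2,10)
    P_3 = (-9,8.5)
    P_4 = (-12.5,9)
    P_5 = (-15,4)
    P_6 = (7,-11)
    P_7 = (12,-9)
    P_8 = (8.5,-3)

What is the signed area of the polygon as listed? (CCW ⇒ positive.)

337.375

Apply Gauss's area formula: 2A = Σ (x_i·y_{i+1} − x_{i+1}·y_i), indices taken mod 8.
Σ = (152) + (73) + (25.25) + (85) + (137) + (69) + (40.5) + (93) = 674.75
Signed area = Σ/2 = 337.375 (positive ⇒ counter-clockwise traversal).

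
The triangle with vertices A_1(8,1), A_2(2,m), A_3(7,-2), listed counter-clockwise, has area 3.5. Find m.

Write out the shoelace sum; only the two edges meeting at A_2 involve m:
2·Area = [(8·m − 2·1) + (2·(-2) − 7·m)] + 23
       = 1·m + 17 = 7
⇒ m = -10.

-10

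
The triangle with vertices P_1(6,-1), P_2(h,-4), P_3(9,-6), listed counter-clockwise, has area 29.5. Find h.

-4

Write out the shoelace sum; only the two edges meeting at P_2 involve h:
2·Area = [(6·(-4) − h·(-1)) + (h·(-6) − 9·(-4))] + 27
       = -5·h + 39 = 59
⇒ h = -4.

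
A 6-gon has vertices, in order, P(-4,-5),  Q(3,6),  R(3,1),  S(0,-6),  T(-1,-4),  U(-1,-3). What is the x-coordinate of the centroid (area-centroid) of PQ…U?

23/42

Apply the surveyor's formula. First the cross-terms c_i = x_i·y_{i+1} − x_{i+1}·y_i:
  -9, -15, -18, -6, -1, -7  ⇒  2A = -56, A = -28.
Then Σ (x_i + x_{i+1})·c_i = -92, so x̄ = -92 / (6·(-28)) = 23/42.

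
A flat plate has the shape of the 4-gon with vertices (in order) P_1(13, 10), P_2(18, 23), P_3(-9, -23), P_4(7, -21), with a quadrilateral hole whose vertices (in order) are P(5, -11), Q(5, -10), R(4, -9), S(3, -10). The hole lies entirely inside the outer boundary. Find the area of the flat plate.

Outer boundary:
Apply the shoelace formula: 2A = Σ (x_i·y_{i+1} − x_{i+1}·y_i), indices taken mod 4.
P_1→P_2: (13)(23) − (18)(10) = 119
P_2→P_3: (18)(-23) − (-9)(23) = -207
P_3→P_4: (-9)(-21) − (7)(-23) = 350
P_4→P_1: (7)(10) − (13)(-21) = 343
Σ = 605
Area = |Σ|/2 = 302.5.
Hole:
Σ = (5) + (-5) + (-13) + (17) = 4
Area = |Σ|/2 = 2.
Net area = 302.5 − 2 = 300.5.

300.5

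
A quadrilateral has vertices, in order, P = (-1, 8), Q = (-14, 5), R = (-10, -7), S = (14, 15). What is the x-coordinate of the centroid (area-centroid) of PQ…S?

-619/165

Apply the shoelace formula. First the cross-terms c_i = x_i·y_{i+1} − x_{i+1}·y_i:
  107, 148, -52, 127  ⇒  2A = 330, A = 165.
Then Σ (x_i + x_{i+1})·c_i = -3714, so x̄ = -3714 / (6·165) = -619/165.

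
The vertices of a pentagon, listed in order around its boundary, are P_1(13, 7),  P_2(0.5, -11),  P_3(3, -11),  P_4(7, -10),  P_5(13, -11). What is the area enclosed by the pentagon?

107.5

Apply the shoelace formula: 2A = Σ (x_i·y_{i+1} − x_{i+1}·y_i), indices taken mod 5.
Cross-terms: -146.5, 27.5, 47, 53, 234  ⇒  Σ = 215
Area = |Σ|/2 = 107.5.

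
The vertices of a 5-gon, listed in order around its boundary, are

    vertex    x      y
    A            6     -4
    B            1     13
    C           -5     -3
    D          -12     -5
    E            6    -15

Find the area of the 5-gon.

204.5

Σ = (82) + (62) + (-11) + (210) + (66) = 409
Area = |Σ|/2 = 204.5.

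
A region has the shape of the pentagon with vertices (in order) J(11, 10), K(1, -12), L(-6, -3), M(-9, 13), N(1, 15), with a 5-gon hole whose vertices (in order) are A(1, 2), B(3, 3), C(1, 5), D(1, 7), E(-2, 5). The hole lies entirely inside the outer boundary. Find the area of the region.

Outer boundary:
Σ = (-142) + (-75) + (-105) + (-148) + (-155) = -625
Area = |Σ|/2 = 312.5.
Hole:
Σ = (-3) + (12) + (2) + (19) + (-9) = 21
Area = |Σ|/2 = 10.5.
Net area = 312.5 − 10.5 = 302.

302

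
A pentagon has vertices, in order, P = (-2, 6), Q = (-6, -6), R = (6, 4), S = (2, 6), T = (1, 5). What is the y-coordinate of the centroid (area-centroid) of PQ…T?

Apply the shoelace (surveyor's) formula. First the cross-terms c_i = x_i·y_{i+1} − x_{i+1}·y_i:
  48, 12, 28, 4, 16  ⇒  2A = 108, A = 54.
Then Σ (y_i + y_{i+1})·c_i = 476, so ȳ = 476 / (6·54) = 119/81.

119/81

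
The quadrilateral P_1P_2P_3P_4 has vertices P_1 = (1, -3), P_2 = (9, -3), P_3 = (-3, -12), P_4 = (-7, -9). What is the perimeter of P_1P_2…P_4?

38

|P_1P_2| = √((8)² + (0)²) = √64 = 8
|P_2P_3| = √((-12)² + (-9)²) = √225 = 15
|P_3P_4| = √((-4)² + (3)²) = √25 = 5
|P_4P_1| = √((8)² + (6)²) = √100 = 10
Perimeter = 8 + 15 + 5 + 10 = 38.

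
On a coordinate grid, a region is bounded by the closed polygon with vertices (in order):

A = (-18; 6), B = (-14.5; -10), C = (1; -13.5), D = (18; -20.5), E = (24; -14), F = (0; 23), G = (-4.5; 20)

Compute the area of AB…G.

Apply Gauss's area formula: 2A = Σ (x_i·y_{i+1} − x_{i+1}·y_i), indices taken mod 7.
A→B: (-18)(-10) − (-14.5)(6) = 267
B→C: (-14.5)(-13.5) − (1)(-10) = 205.75
C→D: (1)(-20.5) − (18)(-13.5) = 222.5
D→E: (18)(-14) − (24)(-20.5) = 240
E→F: (24)(23) − (0)(-14) = 552
F→G: (0)(20) − (-4.5)(23) = 103.5
G→A: (-4.5)(6) − (-18)(20) = 333
Σ = 1923.75
Area = |Σ|/2 = 961.875.

961.875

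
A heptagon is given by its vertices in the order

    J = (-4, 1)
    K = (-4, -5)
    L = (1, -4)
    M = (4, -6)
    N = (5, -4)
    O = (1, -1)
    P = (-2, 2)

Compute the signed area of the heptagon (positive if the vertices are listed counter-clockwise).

Apply the shoelace formula: 2A = Σ (x_i·y_{i+1} − x_{i+1}·y_i), indices taken mod 7.
Cross-terms: 24, 21, 10, 14, -1, 0, 6  ⇒  Σ = 74
Signed area = Σ/2 = 37 (positive ⇒ counter-clockwise traversal).

37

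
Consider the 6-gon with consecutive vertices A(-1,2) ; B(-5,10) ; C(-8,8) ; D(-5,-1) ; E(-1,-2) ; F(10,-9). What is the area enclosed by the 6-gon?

68.5

Cross-terms: 0, 40, 48, 9, 29, 11  ⇒  Σ = 137
Area = |Σ|/2 = 68.5.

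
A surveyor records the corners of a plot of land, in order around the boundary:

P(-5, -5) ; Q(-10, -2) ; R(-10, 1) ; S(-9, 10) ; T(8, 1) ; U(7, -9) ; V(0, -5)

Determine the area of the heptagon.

Apply Gauss's area formula: 2A = Σ (x_i·y_{i+1} − x_{i+1}·y_i), indices taken mod 7.
Cross-terms: -40, -30, -91, -89, -79, -35, -25  ⇒  Σ = -389
Area = |Σ|/2 = 194.5.

194.5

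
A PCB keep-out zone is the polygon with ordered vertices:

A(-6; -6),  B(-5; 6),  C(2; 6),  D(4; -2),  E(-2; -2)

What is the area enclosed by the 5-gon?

Apply the shoelace (surveyor's) formula: 2A = Σ (x_i·y_{i+1} − x_{i+1}·y_i), indices taken mod 5.
Σ = (-66) + (-42) + (-28) + (-12) + (0) = -148
Area = |Σ|/2 = 74.

74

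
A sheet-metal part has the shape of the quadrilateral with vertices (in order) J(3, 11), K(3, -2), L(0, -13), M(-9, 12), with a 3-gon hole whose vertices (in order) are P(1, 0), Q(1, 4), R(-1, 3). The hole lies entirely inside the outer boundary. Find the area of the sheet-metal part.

161

Outer boundary:
Apply the shoelace formula: 2A = Σ (x_i·y_{i+1} − x_{i+1}·y_i), indices taken mod 4.
J→K: (3)(-2) − (3)(11) = -39
K→L: (3)(-13) − (0)(-2) = -39
L→M: (0)(12) − (-9)(-13) = -117
M→J: (-9)(11) − (3)(12) = -135
Σ = -330
Area = |Σ|/2 = 165.
Hole:
Apply the shoelace formula: 2A = Σ (x_i·y_{i+1} − x_{i+1}·y_i), indices taken mod 3.
P→Q: (1)(4) − (1)(0) = 4
Q→R: (1)(3) − (-1)(4) = 7
R→P: (-1)(0) − (1)(3) = -3
Σ = 8
Area = |Σ|/2 = 4.
Net area = 165 − 4 = 161.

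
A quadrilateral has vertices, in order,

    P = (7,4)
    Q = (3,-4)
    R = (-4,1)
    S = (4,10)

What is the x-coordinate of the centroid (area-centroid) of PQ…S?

Apply the shoelace (surveyor's) formula. First the cross-terms c_i = x_i·y_{i+1} − x_{i+1}·y_i:
  -40, -13, -44, -54  ⇒  2A = -151, A = -75.5.
Then Σ (x_i + x_{i+1})·c_i = -981, so x̄ = -981 / (6·(-75.5)) = 327/151.

327/151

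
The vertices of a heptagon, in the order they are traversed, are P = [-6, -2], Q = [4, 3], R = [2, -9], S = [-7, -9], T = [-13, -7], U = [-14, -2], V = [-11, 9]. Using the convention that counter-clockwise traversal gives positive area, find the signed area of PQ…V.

-172.5

Apply the surveyor's formula: 2A = Σ (x_i·y_{i+1} − x_{i+1}·y_i), indices taken mod 7.
Cross-terms: -10, -42, -81, -68, -72, -148, 76  ⇒  Σ = -345
Signed area = Σ/2 = -172.5 (negative ⇒ clockwise traversal).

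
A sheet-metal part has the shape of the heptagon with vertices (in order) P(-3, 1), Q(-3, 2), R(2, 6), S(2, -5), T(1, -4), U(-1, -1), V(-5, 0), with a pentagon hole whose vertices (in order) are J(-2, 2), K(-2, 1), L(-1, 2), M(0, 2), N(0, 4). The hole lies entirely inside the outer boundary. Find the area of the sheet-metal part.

30

Outer boundary:
Apply the shoelace formula: 2A = Σ (x_i·y_{i+1} − x_{i+1}·y_i), indices taken mod 7.
Σ = (-3) + (-22) + (-22) + (-3) + (-5) + (-5) + (-5) = -65
Area = |Σ|/2 = 32.5.
Hole:
Cross-terms: 2, -3, -2, 0, 8  ⇒  Σ = 5
Area = |Σ|/2 = 2.5.
Net area = 32.5 − 2.5 = 30.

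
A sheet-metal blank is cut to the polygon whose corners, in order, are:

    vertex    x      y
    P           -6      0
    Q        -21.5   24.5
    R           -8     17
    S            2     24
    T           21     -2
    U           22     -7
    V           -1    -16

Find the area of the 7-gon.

Σ = (-147) + (-169.5) + (-226) + (-508) + (-103) + (-359) + (-96) = -1608.5
Area = |Σ|/2 = 804.25.

804.25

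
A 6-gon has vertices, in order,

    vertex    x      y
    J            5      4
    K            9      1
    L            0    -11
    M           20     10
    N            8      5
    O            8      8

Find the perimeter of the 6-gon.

70

|JK| = √((4)² + (-3)²) = √25 = 5
|KL| = √((-9)² + (-12)²) = √225 = 15
|LM| = √((20)² + (21)²) = √841 = 29
|MN| = √((-12)² + (-5)²) = √169 = 13
|NO| = √((0)² + (3)²) = √9 = 3
|OJ| = √((-3)² + (-4)²) = √25 = 5
Perimeter = 5 + 15 + 29 + 13 + 3 + 5 = 70.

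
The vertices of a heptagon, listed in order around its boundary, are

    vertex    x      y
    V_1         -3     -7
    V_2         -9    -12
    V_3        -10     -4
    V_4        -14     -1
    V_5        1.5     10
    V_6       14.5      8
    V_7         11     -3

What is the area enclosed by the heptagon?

Apply the shoelace (surveyor's) formula: 2A = Σ (x_i·y_{i+1} − x_{i+1}·y_i), indices taken mod 7.
Σ = (-27) + (-84) + (-46) + (-138.5) + (-133) + (-131.5) + (-86) = -646
Area = |Σ|/2 = 323.

323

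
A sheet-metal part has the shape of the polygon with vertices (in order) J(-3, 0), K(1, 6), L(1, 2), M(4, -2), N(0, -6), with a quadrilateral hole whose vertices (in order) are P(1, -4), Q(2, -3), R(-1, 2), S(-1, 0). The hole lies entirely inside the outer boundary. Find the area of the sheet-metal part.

Outer boundary:
Apply the shoelace formula: 2A = Σ (x_i·y_{i+1} − x_{i+1}·y_i), indices taken mod 5.
Σ = (-18) + (-4) + (-10) + (-24) + (-18) = -74
Area = |Σ|/2 = 37.
Hole:
Apply the shoelace (surveyor's) formula: 2A = Σ (x_i·y_{i+1} − x_{i+1}·y_i), indices taken mod 4.
Σ = (5) + (1) + (2) + (4) = 12
Area = |Σ|/2 = 6.
Net area = 37 − 6 = 31.

31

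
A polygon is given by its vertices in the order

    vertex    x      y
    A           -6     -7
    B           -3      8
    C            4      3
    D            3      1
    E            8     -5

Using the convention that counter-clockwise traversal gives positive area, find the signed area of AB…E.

-112

Apply Gauss's area formula: 2A = Σ (x_i·y_{i+1} − x_{i+1}·y_i), indices taken mod 5.
Σ = (-69) + (-41) + (-5) + (-23) + (-86) = -224
Signed area = Σ/2 = -112 (negative ⇒ clockwise traversal).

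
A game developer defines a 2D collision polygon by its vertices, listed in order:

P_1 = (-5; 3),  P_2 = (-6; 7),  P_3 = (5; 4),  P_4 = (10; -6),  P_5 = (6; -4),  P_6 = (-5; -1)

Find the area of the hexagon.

98

Apply the shoelace formula: 2A = Σ (x_i·y_{i+1} − x_{i+1}·y_i), indices taken mod 6.
P_1→P_2: (-5)(7) − (-6)(3) = -17
P_2→P_3: (-6)(4) − (5)(7) = -59
P_3→P_4: (5)(-6) − (10)(4) = -70
P_4→P_5: (10)(-4) − (6)(-6) = -4
P_5→P_6: (6)(-1) − (-5)(-4) = -26
P_6→P_1: (-5)(3) − (-5)(-1) = -20
Σ = -196
Area = |Σ|/2 = 98.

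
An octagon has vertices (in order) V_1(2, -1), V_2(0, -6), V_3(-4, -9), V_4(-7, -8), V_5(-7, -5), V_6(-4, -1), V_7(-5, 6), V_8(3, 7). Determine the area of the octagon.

Apply the shoelace formula: 2A = Σ (x_i·y_{i+1} − x_{i+1}·y_i), indices taken mod 8.
V_1→V_2: (2)(-6) − (0)(-1) = -12
V_2→V_3: (0)(-9) − (-4)(-6) = -24
V_3→V_4: (-4)(-8) − (-7)(-9) = -31
V_4→V_5: (-7)(-5) − (-7)(-8) = -21
V_5→V_6: (-7)(-1) − (-4)(-5) = -13
V_6→V_7: (-4)(6) − (-5)(-1) = -29
V_7→V_8: (-5)(7) − (3)(6) = -53
V_8→V_1: (3)(-1) − (2)(7) = -17
Σ = -200
Area = |Σ|/2 = 100.

100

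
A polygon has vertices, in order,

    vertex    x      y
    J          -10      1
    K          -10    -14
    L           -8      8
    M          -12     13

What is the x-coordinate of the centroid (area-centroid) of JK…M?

Apply the surveyor's formula. First the cross-terms c_i = x_i·y_{i+1} − x_{i+1}·y_i:
  150, -192, -8, 118  ⇒  2A = 68, A = 34.
Then Σ (x_i + x_{i+1})·c_i = -1980, so x̄ = -1980 / (6·34) = -165/17.

-165/17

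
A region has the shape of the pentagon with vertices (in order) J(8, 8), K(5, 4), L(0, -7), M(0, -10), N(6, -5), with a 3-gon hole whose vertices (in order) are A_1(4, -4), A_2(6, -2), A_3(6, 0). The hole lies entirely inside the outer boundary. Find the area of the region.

Outer boundary:
Apply the shoelace formula: 2A = Σ (x_i·y_{i+1} − x_{i+1}·y_i), indices taken mod 5.
Cross-terms: -8, -35, 0, 60, 88  ⇒  Σ = 105
Area = |Σ|/2 = 52.5.
Hole:
Apply the shoelace formula: 2A = Σ (x_i·y_{i+1} − x_{i+1}·y_i), indices taken mod 3.
Cross-terms: 16, 12, -24  ⇒  Σ = 4
Area = |Σ|/2 = 2.
Net area = 52.5 − 2 = 50.5.

50.5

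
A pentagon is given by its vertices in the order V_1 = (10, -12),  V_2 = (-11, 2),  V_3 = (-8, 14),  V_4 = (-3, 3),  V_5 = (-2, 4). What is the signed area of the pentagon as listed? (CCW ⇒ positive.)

-127

Apply the surveyor's formula: 2A = Σ (x_i·y_{i+1} − x_{i+1}·y_i), indices taken mod 5.
Σ = (-112) + (-138) + (18) + (-6) + (-16) = -254
Signed area = Σ/2 = -127 (negative ⇒ clockwise traversal).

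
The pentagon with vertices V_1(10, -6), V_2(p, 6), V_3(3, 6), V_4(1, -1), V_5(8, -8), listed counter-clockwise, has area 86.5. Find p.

The doubled signed area Σ (x_i y_{i+1} − x_{i+1} y_i) is linear in p.
With p=0 it equals 65; the coefficient of p is 12 (from the two edges through V_2).
So 12·p + 65 = 2·86.5 = 173 ⇒ p = 9.

9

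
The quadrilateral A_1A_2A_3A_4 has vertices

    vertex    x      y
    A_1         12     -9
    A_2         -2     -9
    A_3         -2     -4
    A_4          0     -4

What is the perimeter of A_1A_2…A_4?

34

|A_1A_2| = √((-14)² + (0)²) = √196 = 14
|A_2A_3| = √((0)² + (5)²) = √25 = 5
|A_3A_4| = √((2)² + (0)²) = √4 = 2
|A_4A_1| = √((12)² + (-5)²) = √169 = 13
Perimeter = 14 + 5 + 2 + 13 = 34.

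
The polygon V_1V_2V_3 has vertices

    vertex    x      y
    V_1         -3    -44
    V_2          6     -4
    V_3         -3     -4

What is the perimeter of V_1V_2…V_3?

|V_1V_2| = √((9)² + (40)²) = √1681 = 41
|V_2V_3| = √((-9)² + (0)²) = √81 = 9
|V_3V_1| = √((0)² + (-40)²) = √1600 = 40
Perimeter = 41 + 9 + 40 = 90.

90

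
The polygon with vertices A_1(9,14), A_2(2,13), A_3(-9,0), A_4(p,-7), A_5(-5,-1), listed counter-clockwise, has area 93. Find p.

-13

Write out the shoelace sum; only the two edges meeting at A_4 involve p:
2·Area = [((-9)·(-7) − p·0) + (p·(-1) − (-5)·(-7))] + 145
       = -1·p + 173 = 186
⇒ p = -13.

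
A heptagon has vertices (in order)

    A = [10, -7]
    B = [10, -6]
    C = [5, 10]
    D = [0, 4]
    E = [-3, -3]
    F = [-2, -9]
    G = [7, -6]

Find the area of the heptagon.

Apply the shoelace (surveyor's) formula: 2A = Σ (x_i·y_{i+1} − x_{i+1}·y_i), indices taken mod 7.
Cross-terms: 10, 130, 20, 12, 21, 75, 11  ⇒  Σ = 279
Area = |Σ|/2 = 139.5.

139.5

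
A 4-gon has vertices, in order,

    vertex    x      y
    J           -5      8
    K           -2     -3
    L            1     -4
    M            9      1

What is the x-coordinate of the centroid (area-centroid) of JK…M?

25/26

Apply the shoelace (surveyor's) formula. First the cross-terms c_i = x_i·y_{i+1} − x_{i+1}·y_i:
  31, 11, 37, 77  ⇒  2A = 156, A = 78.
Then Σ (x_i + x_{i+1})·c_i = 450, so x̄ = 450 / (6·78) = 25/26.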